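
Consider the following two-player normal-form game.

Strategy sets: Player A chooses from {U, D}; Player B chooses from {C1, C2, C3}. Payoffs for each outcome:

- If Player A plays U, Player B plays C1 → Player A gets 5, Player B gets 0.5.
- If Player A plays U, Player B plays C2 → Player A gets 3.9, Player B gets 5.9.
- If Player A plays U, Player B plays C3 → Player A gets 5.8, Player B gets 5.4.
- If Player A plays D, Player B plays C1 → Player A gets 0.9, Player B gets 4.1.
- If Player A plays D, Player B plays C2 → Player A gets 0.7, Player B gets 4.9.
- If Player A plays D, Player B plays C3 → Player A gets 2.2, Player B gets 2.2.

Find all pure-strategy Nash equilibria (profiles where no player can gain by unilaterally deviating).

Mark each player's best response to every combination of opponents' strategies; a profile where every player is best-responding is a pure Nash equilibrium.
Player A against C1: payoffs 5, 0.9 → best response U.
Player A against C2: payoffs 3.9, 0.7 → best response U.
Player A against C3: payoffs 5.8, 2.2 → best response U.
Player B against U: payoffs 0.5, 5.9, 5.4 → best response C2.
Player B against D: payoffs 4.1, 4.9, 2.2 → best response C2.
Mutual best responses: (U, C2).

Pure NE: (U, C2)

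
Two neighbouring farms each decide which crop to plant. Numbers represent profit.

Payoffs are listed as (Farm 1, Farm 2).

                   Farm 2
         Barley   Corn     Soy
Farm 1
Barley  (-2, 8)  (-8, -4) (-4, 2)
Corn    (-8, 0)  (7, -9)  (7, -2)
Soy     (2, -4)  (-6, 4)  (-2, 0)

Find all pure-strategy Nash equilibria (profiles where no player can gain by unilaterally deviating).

There is no pure-strategy Nash equilibrium.

For each strategy profile, look for a profitable unilateral deviation.
(Barley, Barley): Farm 1 can switch to Soy (-2 → 2). Not NE.
(Barley, Corn): Farm 1 can switch to Corn (-8 → 7). Not NE.
(Barley, Soy): Farm 1 can switch to Corn (-4 → 7). Not NE.
(Corn, Barley): Farm 1 can switch to Barley (-8 → -2). Not NE.
(Corn, Corn): Farm 2 can switch to Barley (-9 → 0). Not NE.
(Corn, Soy): Farm 2 can switch to Barley (-2 → 0). Not NE.
(Soy, Barley): Farm 2 can switch to Corn (-4 → 4). Not NE.
(Soy, Corn): Farm 1 can switch to Corn (-6 → 7). Not NE.
(Soy, Soy): Farm 1 can switch to Corn (-2 → 7). Not NE.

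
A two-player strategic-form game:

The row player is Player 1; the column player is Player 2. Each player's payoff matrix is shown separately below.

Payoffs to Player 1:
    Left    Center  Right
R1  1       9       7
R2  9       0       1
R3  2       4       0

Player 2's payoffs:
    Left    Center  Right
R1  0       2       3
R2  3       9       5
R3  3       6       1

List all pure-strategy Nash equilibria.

The unique pure-strategy Nash equilibrium is (R1, Right).

(R1, Left): Player 1 can switch to R2 (1 → 9). Not NE.
(R1, Center): Player 2 can switch to Right (2 → 3). Not NE.
(R1, Right): Player 1 gets 7, best alternative 1; Player 2 gets 3, best alternative 2. No profitable deviation — NE.
(R2, Left): Player 2 can switch to Center (3 → 9). Not NE.
(R2, Center): Player 1 can switch to R1 (0 → 9). Not NE.
(R2, Right): Player 1 can switch to R1 (1 → 7). Not NE.
(R3, Left): Player 1 can switch to R2 (2 → 9). Not NE.
(R3, Center): Player 1 can switch to R1 (4 → 9). Not NE.
(R3, Right): Player 1 can switch to R1 (0 → 7). Not NE.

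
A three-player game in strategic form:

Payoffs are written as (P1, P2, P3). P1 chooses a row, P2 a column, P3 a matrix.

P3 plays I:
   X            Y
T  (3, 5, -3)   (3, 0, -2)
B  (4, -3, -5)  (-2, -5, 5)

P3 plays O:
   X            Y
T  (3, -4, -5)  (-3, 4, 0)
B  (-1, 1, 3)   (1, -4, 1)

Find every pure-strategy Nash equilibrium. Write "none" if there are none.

(T, X, I): P1 can switch to B (3 → 4). Not NE.
(T, X, O): P2 can switch to Y (-4 → 4). Not NE.
(T, Y, I): P2 can switch to X (0 → 5). Not NE.
(T, Y, O): P1 can switch to B (-3 → 1). Not NE.
(B, X, I): P3 can switch to O (-5 → 3). Not NE.
(B, X, O): P1 can switch to T (-1 → 3). Not NE.
(The remaining 2 profiles each have a profitable deviation by the same check.)

This game has no pure Nash equilibrium.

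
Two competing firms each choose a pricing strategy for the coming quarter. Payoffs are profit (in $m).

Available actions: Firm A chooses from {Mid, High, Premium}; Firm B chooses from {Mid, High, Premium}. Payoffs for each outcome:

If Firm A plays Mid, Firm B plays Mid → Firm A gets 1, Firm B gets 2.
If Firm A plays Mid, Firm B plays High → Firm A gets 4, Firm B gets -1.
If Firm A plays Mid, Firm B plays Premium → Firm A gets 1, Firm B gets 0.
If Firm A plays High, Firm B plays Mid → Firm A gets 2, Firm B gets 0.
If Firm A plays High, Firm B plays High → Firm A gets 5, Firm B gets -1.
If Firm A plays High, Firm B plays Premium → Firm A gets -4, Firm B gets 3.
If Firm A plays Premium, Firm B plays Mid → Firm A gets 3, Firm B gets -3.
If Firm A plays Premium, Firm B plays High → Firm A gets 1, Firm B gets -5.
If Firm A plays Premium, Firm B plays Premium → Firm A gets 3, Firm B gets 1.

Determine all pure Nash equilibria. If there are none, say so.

Pure NE: (Premium, Premium)

Firm A against Mid: payoffs 1, 2, 3 → best response Premium.
Firm A against High: payoffs 4, 5, 1 → best response High.
Firm A against Premium: payoffs 1, -4, 3 → best response Premium.
Firm B against Mid: payoffs 2, -1, 0 → best response Mid.
Firm B against High: payoffs 0, -1, 3 → best response Premium.
Firm B against Premium: payoffs -3, -5, 1 → best response Premium.
Mutual best responses: (Premium, Premium).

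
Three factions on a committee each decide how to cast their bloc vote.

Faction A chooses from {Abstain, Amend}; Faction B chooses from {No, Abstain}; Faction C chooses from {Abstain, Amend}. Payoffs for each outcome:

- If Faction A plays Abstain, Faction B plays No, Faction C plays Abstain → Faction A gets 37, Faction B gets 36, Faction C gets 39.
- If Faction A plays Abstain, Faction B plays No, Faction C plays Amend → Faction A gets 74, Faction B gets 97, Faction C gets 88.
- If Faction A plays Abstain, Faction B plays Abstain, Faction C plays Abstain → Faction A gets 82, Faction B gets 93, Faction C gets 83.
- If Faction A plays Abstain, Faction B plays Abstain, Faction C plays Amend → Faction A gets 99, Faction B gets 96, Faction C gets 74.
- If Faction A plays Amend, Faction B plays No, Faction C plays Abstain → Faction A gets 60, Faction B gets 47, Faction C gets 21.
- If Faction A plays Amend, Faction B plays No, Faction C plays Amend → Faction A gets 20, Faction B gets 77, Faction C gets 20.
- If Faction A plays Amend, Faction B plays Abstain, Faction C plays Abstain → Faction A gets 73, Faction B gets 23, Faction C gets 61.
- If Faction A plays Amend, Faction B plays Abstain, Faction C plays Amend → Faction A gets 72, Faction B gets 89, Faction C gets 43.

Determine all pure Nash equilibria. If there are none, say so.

Pure-strategy Nash equilibria: (Abstain, No, Amend), (Abstain, Abstain, Abstain), (Amend, No, Abstain)

Faction A against (No, Abstain): payoffs 37, 60 → best response Amend.
Faction A against (No, Amend): payoffs 74, 20 → best response Abstain.
Faction A against (Abstain, Abstain): payoffs 82, 73 → best response Abstain.
Faction A against (Abstain, Amend): payoffs 99, 72 → best response Abstain.
Faction B against (Abstain, Abstain): payoffs 36, 93 → best response Abstain.
Faction B against (Abstain, Amend): payoffs 97, 96 → best response No.
Faction B against (Amend, Abstain): payoffs 47, 23 → best response No.
Faction B against (Amend, Amend): payoffs 77, 89 → best response Abstain.
Faction C against (Abstain, No): payoffs 39, 88 → best response Amend.
Faction C against (Abstain, Abstain): payoffs 83, 74 → best response Abstain.
Faction C against (Amend, No): payoffs 21, 20 → best response Abstain.
Faction C against (Amend, Abstain): payoffs 61, 43 → best response Abstain.
Mutual best responses: (Abstain, No, Amend); (Abstain, Abstain, Abstain); (Amend, No, Abstain).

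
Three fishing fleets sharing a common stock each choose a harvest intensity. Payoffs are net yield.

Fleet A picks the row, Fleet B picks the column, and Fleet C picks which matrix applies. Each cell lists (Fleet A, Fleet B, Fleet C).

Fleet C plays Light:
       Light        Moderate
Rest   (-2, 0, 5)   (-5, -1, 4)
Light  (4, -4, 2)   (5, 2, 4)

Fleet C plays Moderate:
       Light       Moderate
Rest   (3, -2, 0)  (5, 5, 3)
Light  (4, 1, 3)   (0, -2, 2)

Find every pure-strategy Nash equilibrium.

Fleet A against (Light, Light): payoffs -2, 4 → best response Light.
Fleet A against (Light, Moderate): payoffs 3, 4 → best response Light.
Fleet A against (Moderate, Light): payoffs -5, 5 → best response Light.
Fleet A against (Moderate, Moderate): payoffs 5, 0 → best response Rest.
Fleet B against (Rest, Light): payoffs 0, -1 → best response Light.
Fleet B against (Rest, Moderate): payoffs -2, 5 → best response Moderate.
Fleet B against (Light, Light): payoffs -4, 2 → best response Moderate.
Fleet B against (Light, Moderate): payoffs 1, -2 → best response Light.
Fleet C against (Rest, Light): payoffs 5, 0 → best response Light.
Fleet C against (Rest, Moderate): payoffs 4, 3 → best response Light.
Fleet C against (Light, Light): payoffs 2, 3 → best response Moderate.
Fleet C against (Light, Moderate): payoffs 4, 2 → best response Light.
Mutual best responses: (Light, Light, Moderate); (Light, Moderate, Light).

Pure-strategy Nash equilibria: (Light, Light, Moderate), (Light, Moderate, Light)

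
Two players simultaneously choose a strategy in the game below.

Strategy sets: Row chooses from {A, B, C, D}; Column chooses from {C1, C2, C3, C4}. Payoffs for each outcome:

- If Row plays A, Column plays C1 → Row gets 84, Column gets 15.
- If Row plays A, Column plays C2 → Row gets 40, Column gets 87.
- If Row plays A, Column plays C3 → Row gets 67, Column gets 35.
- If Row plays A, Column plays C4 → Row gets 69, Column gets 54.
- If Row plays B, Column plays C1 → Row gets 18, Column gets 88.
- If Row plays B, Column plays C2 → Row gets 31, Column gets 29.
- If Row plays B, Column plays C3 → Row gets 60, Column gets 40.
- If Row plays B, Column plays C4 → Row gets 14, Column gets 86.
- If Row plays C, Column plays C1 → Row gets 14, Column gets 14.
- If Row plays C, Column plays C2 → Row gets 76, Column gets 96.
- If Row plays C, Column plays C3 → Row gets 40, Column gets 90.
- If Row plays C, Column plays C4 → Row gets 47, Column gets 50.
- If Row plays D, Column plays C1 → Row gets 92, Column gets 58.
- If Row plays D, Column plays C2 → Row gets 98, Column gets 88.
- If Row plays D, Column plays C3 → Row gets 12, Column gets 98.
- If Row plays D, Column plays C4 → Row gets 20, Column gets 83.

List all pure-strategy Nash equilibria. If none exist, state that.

Row against C1: payoffs 84, 18, 14, 92 → best response D.
Row against C2: payoffs 40, 31, 76, 98 → best response D.
Row against C3: payoffs 67, 60, 40, 12 → best response A.
Row against C4: payoffs 69, 14, 47, 20 → best response A.
Column against A: payoffs 15, 87, 35, 54 → best response C2.
Column against B: payoffs 88, 29, 40, 86 → best response C1.
Column against C: payoffs 14, 96, 90, 50 → best response C2.
Column against D: payoffs 58, 88, 98, 83 → best response C3.
No profile is a mutual best response for all players.

No pure-strategy Nash equilibrium.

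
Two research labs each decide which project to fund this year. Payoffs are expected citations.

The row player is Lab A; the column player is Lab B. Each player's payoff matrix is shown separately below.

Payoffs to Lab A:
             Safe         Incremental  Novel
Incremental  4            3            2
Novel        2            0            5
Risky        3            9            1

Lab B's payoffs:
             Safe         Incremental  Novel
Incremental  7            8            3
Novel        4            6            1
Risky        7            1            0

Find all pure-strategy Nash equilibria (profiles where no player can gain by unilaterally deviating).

For each strategy profile, look for a profitable unilateral deviation.
(Incremental, Safe): Lab B can switch to Incremental (7 → 8). Not NE.
(Incremental, Incremental): Lab A can switch to Risky (3 → 9). Not NE.
(Incremental, Novel): Lab A can switch to Novel (2 → 5). Not NE.
(Novel, Safe): Lab A can switch to Incremental (2 → 4). Not NE.
(Novel, Incremental): Lab A can switch to Incremental (0 → 3). Not NE.
(Novel, Novel): Lab B can switch to Safe (1 → 4). Not NE.
(Risky, Safe): Lab A can switch to Incremental (3 → 4). Not NE.
(Risky, Incremental): Lab B can switch to Safe (1 → 7). Not NE.
(The remaining 1 profile has a profitable deviation by the same check.)

No pure-strategy Nash equilibrium.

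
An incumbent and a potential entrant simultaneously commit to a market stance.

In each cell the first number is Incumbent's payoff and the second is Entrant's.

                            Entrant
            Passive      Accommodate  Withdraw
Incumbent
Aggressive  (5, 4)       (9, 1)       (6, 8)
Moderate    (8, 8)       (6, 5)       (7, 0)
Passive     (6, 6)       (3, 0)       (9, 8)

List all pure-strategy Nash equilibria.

Pure-strategy Nash equilibria: (Moderate, Passive); (Passive, Withdraw)

(Aggressive, Passive): Incumbent can switch to Moderate (5 → 8). Not NE.
(Aggressive, Accommodate): Entrant can switch to Passive (1 → 4). Not NE.
(Aggressive, Withdraw): Incumbent can switch to Moderate (6 → 7). Not NE.
(Moderate, Passive): Incumbent gets 8, best alternative 6; Entrant gets 8, best alternative 5. No profitable deviation — NE.
(Moderate, Accommodate): Incumbent can switch to Aggressive (6 → 9). Not NE.
(Moderate, Withdraw): Incumbent can switch to Passive (7 → 9). Not NE.
(Passive, Passive): Incumbent can switch to Moderate (6 → 8). Not NE.
(Passive, Accommodate): Incumbent can switch to Aggressive (3 → 9). Not NE.
(Passive, Withdraw): Incumbent gets 9, best alternative 7; Entrant gets 8, best alternative 6. No profitable deviation — NE.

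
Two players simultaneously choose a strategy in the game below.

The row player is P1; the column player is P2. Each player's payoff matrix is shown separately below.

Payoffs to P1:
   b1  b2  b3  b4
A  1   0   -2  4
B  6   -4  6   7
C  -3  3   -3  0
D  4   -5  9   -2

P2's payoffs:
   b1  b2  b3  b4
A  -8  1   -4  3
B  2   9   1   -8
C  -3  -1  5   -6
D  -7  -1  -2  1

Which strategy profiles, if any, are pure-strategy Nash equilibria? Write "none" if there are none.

This game has no pure Nash equilibrium.

For each player, find the best response to each opponent profile; mutual best responses are the pure NE.
P1 against b1: payoffs 1, 6, -3, 4 → best response B.
P1 against b2: payoffs 0, -4, 3, -5 → best response C.
P1 against b3: payoffs -2, 6, -3, 9 → best response D.
P1 against b4: payoffs 4, 7, 0, -2 → best response B.
P2 against A: payoffs -8, 1, -4, 3 → best response b4.
P2 against B: payoffs 2, 9, 1, -8 → best response b2.
P2 against C: payoffs -3, -1, 5, -6 → best response b3.
P2 against D: payoffs -7, -1, -2, 1 → best response b4.
No profile is a mutual best response for all players.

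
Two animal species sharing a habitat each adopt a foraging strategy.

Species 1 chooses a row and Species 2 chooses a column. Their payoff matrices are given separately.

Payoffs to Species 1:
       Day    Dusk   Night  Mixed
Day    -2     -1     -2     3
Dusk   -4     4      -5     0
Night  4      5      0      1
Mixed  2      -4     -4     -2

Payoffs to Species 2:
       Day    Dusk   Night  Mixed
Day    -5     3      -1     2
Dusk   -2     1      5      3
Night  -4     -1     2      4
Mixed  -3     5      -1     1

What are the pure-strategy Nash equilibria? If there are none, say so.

Species 1 against Day: payoffs -2, -4, 4, 2 → best response Night.
Species 1 against Dusk: payoffs -1, 4, 5, -4 → best response Night.
Species 1 against Night: payoffs -2, -5, 0, -4 → best response Night.
Species 1 against Mixed: payoffs 3, 0, 1, -2 → best response Day.
Species 2 against Day: payoffs -5, 3, -1, 2 → best response Dusk.
Species 2 against Dusk: payoffs -2, 1, 5, 3 → best response Night.
Species 2 against Night: payoffs -4, -1, 2, 4 → best response Mixed.
Species 2 against Mixed: payoffs -3, 5, -1, 1 → best response Dusk.
No profile is a mutual best response for all players.

This game has no pure Nash equilibrium.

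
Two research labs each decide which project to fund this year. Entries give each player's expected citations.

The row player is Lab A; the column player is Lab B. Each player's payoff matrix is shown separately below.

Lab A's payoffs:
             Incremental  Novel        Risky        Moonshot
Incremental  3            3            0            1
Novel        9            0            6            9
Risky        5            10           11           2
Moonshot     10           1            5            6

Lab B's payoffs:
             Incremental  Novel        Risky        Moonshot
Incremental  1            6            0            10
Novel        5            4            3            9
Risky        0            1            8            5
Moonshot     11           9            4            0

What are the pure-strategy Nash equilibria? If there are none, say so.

For each strategy profile, look for a profitable unilateral deviation.
(Incremental, Incremental): Lab A can switch to Novel (3 → 9). Not NE.
(Incremental, Novel): Lab A can switch to Risky (3 → 10). Not NE.
(Incremental, Risky): Lab A can switch to Novel (0 → 6). Not NE.
(Incremental, Moonshot): Lab A can switch to Novel (1 → 9). Not NE.
(Novel, Incremental): Lab A can switch to Moonshot (9 → 10). Not NE.
(Novel, Novel): Lab A can switch to Incremental (0 → 3). Not NE.
(Novel, Risky): Lab A can switch to Risky (6 → 11). Not NE.
(Novel, Moonshot): Lab A gets 9, best alternative 6; Lab B gets 9, best alternative 5. No profitable deviation — NE.
(Risky, Incremental): Lab A can switch to Novel (5 → 9). Not NE.
(Risky, Novel): Lab B can switch to Risky (1 → 8). Not NE.
(Risky, Risky): Lab A gets 11, best alternative 6; Lab B gets 8, best alternative 5. No profitable deviation — NE.
(Risky, Moonshot): Lab A can switch to Novel (2 → 9). Not NE.
(Moonshot, Incremental): Lab A gets 10, best alternative 9; Lab B gets 11, best alternative 9. No profitable deviation — NE.
(The remaining 3 profiles each have a profitable deviation by the same check.)

Pure-strategy Nash equilibria: (Novel, Moonshot) and (Risky, Risky) and (Moonshot, Incremental)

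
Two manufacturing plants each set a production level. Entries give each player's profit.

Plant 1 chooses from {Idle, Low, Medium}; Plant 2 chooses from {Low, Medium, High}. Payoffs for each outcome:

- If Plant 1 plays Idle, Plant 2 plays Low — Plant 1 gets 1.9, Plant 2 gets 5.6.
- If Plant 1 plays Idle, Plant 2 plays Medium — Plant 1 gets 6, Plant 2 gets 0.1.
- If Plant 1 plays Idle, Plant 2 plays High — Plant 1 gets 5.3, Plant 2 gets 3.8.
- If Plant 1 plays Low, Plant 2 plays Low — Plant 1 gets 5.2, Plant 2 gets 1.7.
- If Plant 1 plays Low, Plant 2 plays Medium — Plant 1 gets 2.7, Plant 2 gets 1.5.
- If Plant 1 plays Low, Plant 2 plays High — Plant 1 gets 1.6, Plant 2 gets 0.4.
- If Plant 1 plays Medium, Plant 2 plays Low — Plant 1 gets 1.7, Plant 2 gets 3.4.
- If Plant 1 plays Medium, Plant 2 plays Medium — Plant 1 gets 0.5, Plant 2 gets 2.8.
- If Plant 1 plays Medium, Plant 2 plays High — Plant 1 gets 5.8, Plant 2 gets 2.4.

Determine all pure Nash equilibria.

Plant 1 against Low: payoffs 1.9, 5.2, 1.7 → best response Low.
Plant 1 against Medium: payoffs 6, 2.7, 0.5 → best response Idle.
Plant 1 against High: payoffs 5.3, 1.6, 5.8 → best response Medium.
Plant 2 against Idle: payoffs 5.6, 0.1, 3.8 → best response Low.
Plant 2 against Low: payoffs 1.7, 1.5, 0.4 → best response Low.
Plant 2 against Medium: payoffs 3.4, 2.8, 2.4 → best response Low.
Mutual best responses: (Low, Low).

(Low, Low)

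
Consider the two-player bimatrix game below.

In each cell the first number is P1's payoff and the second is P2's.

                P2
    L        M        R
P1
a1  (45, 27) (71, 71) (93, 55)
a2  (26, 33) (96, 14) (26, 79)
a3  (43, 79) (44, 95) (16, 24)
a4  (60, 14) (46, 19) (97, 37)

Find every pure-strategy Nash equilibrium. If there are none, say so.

Pure NE: (a4, R)

(a1, L): P1 can switch to a4 (45 → 60). Not NE.
(a1, M): P1 can switch to a2 (71 → 96). Not NE.
(a1, R): P1 can switch to a4 (93 → 97). Not NE.
(a2, L): P1 can switch to a1 (26 → 45). Not NE.
(a2, M): P2 can switch to L (14 → 33). Not NE.
(a2, R): P1 can switch to a1 (26 → 93). Not NE.
(a4, R): P1 gets 97, best alternative 93; P2 gets 37, best alternative 19. No profitable deviation — NE.
(The remaining 5 profiles each have a profitable deviation by the same check.)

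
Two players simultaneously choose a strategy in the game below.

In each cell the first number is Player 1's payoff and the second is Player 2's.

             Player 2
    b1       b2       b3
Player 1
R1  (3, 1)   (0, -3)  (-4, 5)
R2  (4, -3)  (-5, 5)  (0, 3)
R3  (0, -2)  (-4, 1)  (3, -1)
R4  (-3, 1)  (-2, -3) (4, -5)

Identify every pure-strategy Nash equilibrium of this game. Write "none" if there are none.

Player 1 against b1: payoffs 3, 4, 0, -3 → best response R2.
Player 1 against b2: payoffs 0, -5, -4, -2 → best response R1.
Player 1 against b3: payoffs -4, 0, 3, 4 → best response R4.
Player 2 against R1: payoffs 1, -3, 5 → best response b3.
Player 2 against R2: payoffs -3, 5, 3 → best response b2.
Player 2 against R3: payoffs -2, 1, -1 → best response b2.
Player 2 against R4: payoffs 1, -3, -5 → best response b1.
No profile is a mutual best response for all players.

This game has no pure Nash equilibrium.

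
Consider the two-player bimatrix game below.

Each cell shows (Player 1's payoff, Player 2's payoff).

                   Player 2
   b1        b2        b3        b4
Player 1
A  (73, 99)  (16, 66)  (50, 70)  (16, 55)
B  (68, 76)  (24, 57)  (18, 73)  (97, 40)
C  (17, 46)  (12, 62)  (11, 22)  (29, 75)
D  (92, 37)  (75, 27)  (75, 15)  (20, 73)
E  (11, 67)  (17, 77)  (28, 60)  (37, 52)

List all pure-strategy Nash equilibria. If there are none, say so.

No pure-strategy Nash equilibrium.

Player 1 against b1: payoffs 73, 68, 17, 92, 11 → best response D.
Player 1 against b2: payoffs 16, 24, 12, 75, 17 → best response D.
Player 1 against b3: payoffs 50, 18, 11, 75, 28 → best response D.
Player 1 against b4: payoffs 16, 97, 29, 20, 37 → best response B.
Player 2 against A: payoffs 99, 66, 70, 55 → best response b1.
Player 2 against B: payoffs 76, 57, 73, 40 → best response b1.
Player 2 against C: payoffs 46, 62, 22, 75 → best response b4.
Player 2 against D: payoffs 37, 27, 15, 73 → best response b4.
Player 2 against E: payoffs 67, 77, 60, 52 → best response b2.
No profile is a mutual best response for all players.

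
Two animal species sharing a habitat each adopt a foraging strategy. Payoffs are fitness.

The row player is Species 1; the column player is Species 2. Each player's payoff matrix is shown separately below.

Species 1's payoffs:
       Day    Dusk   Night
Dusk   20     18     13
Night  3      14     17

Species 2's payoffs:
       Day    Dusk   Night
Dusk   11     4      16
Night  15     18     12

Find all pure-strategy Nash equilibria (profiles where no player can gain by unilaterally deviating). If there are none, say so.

No pure-strategy Nash equilibrium.

(Dusk, Day): Species 2 can switch to Night (11 → 16). Not NE.
(Dusk, Dusk): Species 2 can switch to Day (4 → 11). Not NE.
(Dusk, Night): Species 1 can switch to Night (13 → 17). Not NE.
(Night, Day): Species 1 can switch to Dusk (3 → 20). Not NE.
(Night, Dusk): Species 1 can switch to Dusk (14 → 18). Not NE.
(Night, Night): Species 2 can switch to Day (12 → 15). Not NE.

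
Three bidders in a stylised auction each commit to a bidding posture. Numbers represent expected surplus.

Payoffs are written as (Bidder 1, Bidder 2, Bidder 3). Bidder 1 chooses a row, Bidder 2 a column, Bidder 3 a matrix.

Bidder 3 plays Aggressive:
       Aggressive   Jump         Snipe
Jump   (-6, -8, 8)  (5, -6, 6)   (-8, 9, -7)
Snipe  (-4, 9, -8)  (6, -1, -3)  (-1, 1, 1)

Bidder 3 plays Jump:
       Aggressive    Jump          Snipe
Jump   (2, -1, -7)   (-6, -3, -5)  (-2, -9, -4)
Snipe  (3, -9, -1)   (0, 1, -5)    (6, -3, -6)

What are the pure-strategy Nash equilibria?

There is no pure-strategy Nash equilibrium.

(Jump, Aggressive, Aggressive): Bidder 1 can switch to Snipe (-6 → -4). Not NE.
(Jump, Aggressive, Jump): Bidder 1 can switch to Snipe (2 → 3). Not NE.
(Jump, Jump, Aggressive): Bidder 1 can switch to Snipe (5 → 6). Not NE.
(Jump, Jump, Jump): Bidder 1 can switch to Snipe (-6 → 0). Not NE.
(Jump, Snipe, Aggressive): Bidder 1 can switch to Snipe (-8 → -1). Not NE.
(Jump, Snipe, Jump): Bidder 1 can switch to Snipe (-2 → 6). Not NE.
(Snipe, Aggressive, Aggressive): Bidder 3 can switch to Jump (-8 → -1). Not NE.
(Snipe, Aggressive, Jump): Bidder 2 can switch to Jump (-9 → 1). Not NE.
(Snipe, Jump, Aggressive): Bidder 2 can switch to Aggressive (-1 → 9). Not NE.
(Snipe, Jump, Jump): Bidder 3 can switch to Aggressive (-5 → -3). Not NE.
(The remaining 2 profiles each have a profitable deviation by the same check.)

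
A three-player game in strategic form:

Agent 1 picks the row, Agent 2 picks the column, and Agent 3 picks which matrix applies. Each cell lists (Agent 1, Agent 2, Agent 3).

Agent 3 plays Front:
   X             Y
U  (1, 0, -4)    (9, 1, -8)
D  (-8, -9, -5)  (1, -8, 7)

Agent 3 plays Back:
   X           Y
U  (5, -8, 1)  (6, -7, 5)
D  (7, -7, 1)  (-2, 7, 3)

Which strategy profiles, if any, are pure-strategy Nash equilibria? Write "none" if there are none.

(U, Y, Back)

Agent 1 against (X, Front): payoffs 1, -8 → best response U.
Agent 1 against (X, Back): payoffs 5, 7 → best response D.
Agent 1 against (Y, Front): payoffs 9, 1 → best response U.
Agent 1 against (Y, Back): payoffs 6, -2 → best response U.
Agent 2 against (U, Front): payoffs 0, 1 → best response Y.
Agent 2 against (U, Back): payoffs -8, -7 → best response Y.
Agent 2 against (D, Front): payoffs -9, -8 → best response Y.
Agent 2 against (D, Back): payoffs -7, 7 → best response Y.
Agent 3 against (U, X): payoffs -4, 1 → best response Back.
Agent 3 against (U, Y): payoffs -8, 5 → best response Back.
Agent 3 against (D, X): payoffs -5, 1 → best response Back.
Agent 3 against (D, Y): payoffs 7, 3 → best response Front.
Mutual best responses: (U, Y, Back).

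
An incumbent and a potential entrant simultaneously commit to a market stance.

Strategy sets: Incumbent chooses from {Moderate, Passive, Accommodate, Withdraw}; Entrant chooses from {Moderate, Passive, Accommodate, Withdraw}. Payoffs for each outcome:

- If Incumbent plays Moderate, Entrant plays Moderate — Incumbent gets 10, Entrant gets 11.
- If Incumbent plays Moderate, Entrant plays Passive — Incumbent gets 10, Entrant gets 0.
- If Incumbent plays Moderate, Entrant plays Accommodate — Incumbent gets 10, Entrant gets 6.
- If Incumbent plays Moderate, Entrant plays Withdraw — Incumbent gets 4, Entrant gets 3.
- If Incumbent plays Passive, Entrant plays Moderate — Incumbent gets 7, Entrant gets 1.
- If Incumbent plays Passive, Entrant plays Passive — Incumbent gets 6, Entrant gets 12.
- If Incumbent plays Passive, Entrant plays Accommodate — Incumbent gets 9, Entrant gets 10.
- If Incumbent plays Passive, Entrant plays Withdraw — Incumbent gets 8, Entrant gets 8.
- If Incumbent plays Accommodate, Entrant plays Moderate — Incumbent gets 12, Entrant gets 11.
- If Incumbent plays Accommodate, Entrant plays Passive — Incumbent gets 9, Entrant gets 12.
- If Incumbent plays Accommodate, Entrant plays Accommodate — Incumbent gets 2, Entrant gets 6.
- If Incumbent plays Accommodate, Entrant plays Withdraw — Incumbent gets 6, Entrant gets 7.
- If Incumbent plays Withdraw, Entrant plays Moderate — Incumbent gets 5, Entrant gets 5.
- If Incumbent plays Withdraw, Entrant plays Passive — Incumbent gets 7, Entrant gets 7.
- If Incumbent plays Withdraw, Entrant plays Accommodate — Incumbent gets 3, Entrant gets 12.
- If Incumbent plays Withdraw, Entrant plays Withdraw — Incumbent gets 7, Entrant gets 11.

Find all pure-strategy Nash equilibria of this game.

Mark each player's best response to every combination of opponents' strategies; a profile where every player is best-responding is a pure Nash equilibrium.
Incumbent against Moderate: payoffs 10, 7, 12, 5 → best response Accommodate.
Incumbent against Passive: payoffs 10, 6, 9, 7 → best response Moderate.
Incumbent against Accommodate: payoffs 10, 9, 2, 3 → best response Moderate.
Incumbent against Withdraw: payoffs 4, 8, 6, 7 → best response Passive.
Entrant against Moderate: payoffs 11, 0, 6, 3 → best response Moderate.
Entrant against Passive: payoffs 1, 12, 10, 8 → best response Passive.
Entrant against Accommodate: payoffs 11, 12, 6, 7 → best response Passive.
Entrant against Withdraw: payoffs 5, 7, 12, 11 → best response Accommodate.
No profile is a mutual best response for all players.

There is no pure-strategy Nash equilibrium.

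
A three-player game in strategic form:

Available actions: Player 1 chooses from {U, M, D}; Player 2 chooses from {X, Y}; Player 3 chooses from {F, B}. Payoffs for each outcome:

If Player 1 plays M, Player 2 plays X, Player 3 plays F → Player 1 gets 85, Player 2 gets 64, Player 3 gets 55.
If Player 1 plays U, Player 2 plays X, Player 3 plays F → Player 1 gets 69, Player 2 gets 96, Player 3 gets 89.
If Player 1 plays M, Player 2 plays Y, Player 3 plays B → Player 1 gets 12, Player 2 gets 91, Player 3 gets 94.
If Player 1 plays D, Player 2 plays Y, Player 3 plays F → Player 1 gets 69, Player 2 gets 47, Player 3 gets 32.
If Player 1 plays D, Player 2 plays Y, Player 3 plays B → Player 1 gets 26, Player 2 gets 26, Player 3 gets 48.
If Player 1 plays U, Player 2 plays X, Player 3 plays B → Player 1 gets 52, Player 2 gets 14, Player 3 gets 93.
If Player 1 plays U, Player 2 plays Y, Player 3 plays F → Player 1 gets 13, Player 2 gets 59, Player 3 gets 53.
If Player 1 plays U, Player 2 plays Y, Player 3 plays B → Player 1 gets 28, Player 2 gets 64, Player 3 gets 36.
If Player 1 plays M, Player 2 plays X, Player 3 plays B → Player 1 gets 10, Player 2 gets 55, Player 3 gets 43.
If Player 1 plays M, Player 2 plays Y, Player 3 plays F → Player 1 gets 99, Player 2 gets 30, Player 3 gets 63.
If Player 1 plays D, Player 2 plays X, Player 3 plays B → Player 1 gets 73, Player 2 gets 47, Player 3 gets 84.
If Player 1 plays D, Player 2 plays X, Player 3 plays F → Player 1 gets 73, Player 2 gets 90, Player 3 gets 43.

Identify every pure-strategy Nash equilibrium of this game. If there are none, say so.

The pure Nash equilibria are (M, X, F), (D, X, B).

(U, X, F): Player 1 can switch to M (69 → 85). Not NE.
(U, X, B): Player 1 can switch to D (52 → 73). Not NE.
(U, Y, F): Player 1 can switch to M (13 → 99). Not NE.
(U, Y, B): Player 3 can switch to F (36 → 53). Not NE.
(M, X, F): Player 1 gets 85, best alternative 73; Player 2 gets 64, best alternative 30; Player 3 gets 55, best alternative 43. No profitable deviation — NE.
(M, X, B): Player 1 can switch to U (10 → 52). Not NE.
(M, Y, F): Player 2 can switch to X (30 → 64). Not NE.
(D, X, B): Player 1 gets 73, best alternative 52; Player 2 gets 47, best alternative 26; Player 3 gets 84, best alternative 43. No profitable deviation — NE.
(The remaining 4 profiles each have a profitable deviation by the same check.)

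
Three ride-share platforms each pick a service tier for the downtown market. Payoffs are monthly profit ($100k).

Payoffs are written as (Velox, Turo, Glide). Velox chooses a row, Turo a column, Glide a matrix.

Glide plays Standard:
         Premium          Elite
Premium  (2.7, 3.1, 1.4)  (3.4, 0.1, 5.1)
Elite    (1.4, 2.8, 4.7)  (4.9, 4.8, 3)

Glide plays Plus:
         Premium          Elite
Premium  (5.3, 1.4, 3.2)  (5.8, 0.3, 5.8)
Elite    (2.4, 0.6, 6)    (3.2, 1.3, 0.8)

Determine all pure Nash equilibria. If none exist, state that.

Velox against (Premium, Standard): payoffs 2.7, 1.4 → best response Premium.
Velox against (Premium, Plus): payoffs 5.3, 2.4 → best response Premium.
Velox against (Elite, Standard): payoffs 3.4, 4.9 → best response Elite.
Velox against (Elite, Plus): payoffs 5.8, 3.2 → best response Premium.
Turo against (Premium, Standard): payoffs 3.1, 0.1 → best response Premium.
Turo against (Premium, Plus): payoffs 1.4, 0.3 → best response Premium.
Turo against (Elite, Standard): payoffs 2.8, 4.8 → best response Elite.
Turo against (Elite, Plus): payoffs 0.6, 1.3 → best response Elite.
Glide against (Premium, Premium): payoffs 1.4, 3.2 → best response Plus.
Glide against (Premium, Elite): payoffs 5.1, 5.8 → best response Plus.
Glide against (Elite, Premium): payoffs 4.7, 6 → best response Plus.
Glide against (Elite, Elite): payoffs 3, 0.8 → best response Standard.
Mutual best responses: (Premium, Premium, Plus); (Elite, Elite, Standard).

Pure-strategy Nash equilibria: (Premium, Premium, Plus); (Elite, Elite, Standard)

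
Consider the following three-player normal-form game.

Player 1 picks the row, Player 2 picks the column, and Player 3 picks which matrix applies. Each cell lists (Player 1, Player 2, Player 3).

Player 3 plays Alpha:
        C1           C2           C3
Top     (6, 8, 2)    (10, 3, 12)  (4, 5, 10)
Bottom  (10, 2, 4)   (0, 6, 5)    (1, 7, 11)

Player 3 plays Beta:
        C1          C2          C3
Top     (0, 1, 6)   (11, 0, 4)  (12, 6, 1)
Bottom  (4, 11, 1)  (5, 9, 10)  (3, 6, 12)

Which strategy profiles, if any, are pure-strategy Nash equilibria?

For each player, find the best response to each opponent profile; mutual best responses are the pure NE.
Player 1 against (C1, Alpha): payoffs 6, 10 → best response Bottom.
Player 1 against (C1, Beta): payoffs 0, 4 → best response Bottom.
Player 1 against (C2, Alpha): payoffs 10, 0 → best response Top.
Player 1 against (C2, Beta): payoffs 11, 5 → best response Top.
Player 1 against (C3, Alpha): payoffs 4, 1 → best response Top.
Player 1 against (C3, Beta): payoffs 12, 3 → best response Top.
Player 2 against (Top, Alpha): payoffs 8, 3, 5 → best response C1.
Player 2 against (Top, Beta): payoffs 1, 0, 6 → best response C3.
Player 2 against (Bottom, Alpha): payoffs 2, 6, 7 → best response C3.
Player 2 against (Bottom, Beta): payoffs 11, 9, 6 → best response C1.
Player 3 against (Top, C1): payoffs 2, 6 → best response Beta.
Player 3 against (Top, C2): payoffs 12, 4 → best response Alpha.
Player 3 against (Top, C3): payoffs 10, 1 → best response Alpha.
Player 3 against (Bottom, C1): payoffs 4, 1 → best response Alpha.
Player 3 against (Bottom, C2): payoffs 5, 10 → best response Beta.
Player 3 against (Bottom, C3): payoffs 11, 12 → best response Beta.
No profile is a mutual best response for all players.

This game has no pure Nash equilibrium.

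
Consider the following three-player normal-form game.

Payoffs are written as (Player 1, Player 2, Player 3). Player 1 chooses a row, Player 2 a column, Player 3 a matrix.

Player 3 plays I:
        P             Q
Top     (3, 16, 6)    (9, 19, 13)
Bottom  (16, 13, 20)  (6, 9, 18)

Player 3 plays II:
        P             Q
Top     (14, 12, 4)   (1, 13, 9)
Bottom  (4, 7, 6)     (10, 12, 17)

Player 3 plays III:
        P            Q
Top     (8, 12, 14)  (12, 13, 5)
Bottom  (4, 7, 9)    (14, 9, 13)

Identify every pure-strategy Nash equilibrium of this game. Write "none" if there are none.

Player 1 against (P, I): payoffs 3, 16 → best response Bottom.
Player 1 against (P, II): payoffs 14, 4 → best response Top.
Player 1 against (P, III): payoffs 8, 4 → best response Top.
Player 1 against (Q, I): payoffs 9, 6 → best response Top.
Player 1 against (Q, II): payoffs 1, 10 → best response Bottom.
Player 1 against (Q, III): payoffs 12, 14 → best response Bottom.
Player 2 against (Top, I): payoffs 16, 19 → best response Q.
Player 2 against (Top, II): payoffs 12, 13 → best response Q.
Player 2 against (Top, III): payoffs 12, 13 → best response Q.
Player 2 against (Bottom, I): payoffs 13, 9 → best response P.
Player 2 against (Bottom, II): payoffs 7, 12 → best response Q.
Player 2 against (Bottom, III): payoffs 7, 9 → best response Q.
Player 3 against (Top, P): payoffs 6, 4, 14 → best response III.
Player 3 against (Top, Q): payoffs 13, 9, 5 → best response I.
Player 3 against (Bottom, P): payoffs 20, 6, 9 → best response I.
Player 3 against (Bottom, Q): payoffs 18, 17, 13 → best response I.
Mutual best responses: (Top, Q, I); (Bottom, P, I).

Pure-strategy Nash equilibria: (Top, Q, I); (Bottom, P, I)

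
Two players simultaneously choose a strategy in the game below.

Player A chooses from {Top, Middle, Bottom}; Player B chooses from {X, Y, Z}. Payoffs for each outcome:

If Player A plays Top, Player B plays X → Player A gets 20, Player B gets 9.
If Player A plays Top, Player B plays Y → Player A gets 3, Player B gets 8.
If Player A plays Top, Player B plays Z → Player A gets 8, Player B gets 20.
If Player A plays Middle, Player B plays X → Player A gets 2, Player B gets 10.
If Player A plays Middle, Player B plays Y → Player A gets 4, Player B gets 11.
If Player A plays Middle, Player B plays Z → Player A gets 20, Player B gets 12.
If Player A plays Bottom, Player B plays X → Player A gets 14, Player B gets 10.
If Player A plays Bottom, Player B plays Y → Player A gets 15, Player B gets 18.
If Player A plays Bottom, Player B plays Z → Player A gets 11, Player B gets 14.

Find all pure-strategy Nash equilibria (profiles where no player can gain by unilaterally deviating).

The pure Nash equilibria are (Middle, Z) and (Bottom, Y).

Player A against X: payoffs 20, 2, 14 → best response Top.
Player A against Y: payoffs 3, 4, 15 → best response Bottom.
Player A against Z: payoffs 8, 20, 11 → best response Middle.
Player B against Top: payoffs 9, 8, 20 → best response Z.
Player B against Middle: payoffs 10, 11, 12 → best response Z.
Player B against Bottom: payoffs 10, 18, 14 → best response Y.
Mutual best responses: (Middle, Z); (Bottom, Y).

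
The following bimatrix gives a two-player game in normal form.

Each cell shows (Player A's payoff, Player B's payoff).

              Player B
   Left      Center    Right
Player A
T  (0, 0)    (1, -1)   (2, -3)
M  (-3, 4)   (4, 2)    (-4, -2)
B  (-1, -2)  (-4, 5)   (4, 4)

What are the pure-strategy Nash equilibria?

The unique pure-strategy Nash equilibrium is (T, Left).

Check each profile: it is a Nash equilibrium iff no player can strictly gain by switching unilaterally.
(T, Left): Player A gets 0, best alternative -1; Player B gets 0, best alternative -1. No profitable deviation — NE.
(T, Center): Player A can switch to M (1 → 4). Not NE.
(T, Right): Player A can switch to B (2 → 4). Not NE.
(M, Left): Player A can switch to T (-3 → 0). Not NE.
(M, Center): Player B can switch to Left (2 → 4). Not NE.
(M, Right): Player A can switch to T (-4 → 2). Not NE.
(B, Left): Player A can switch to T (-1 → 0). Not NE.
(B, Center): Player A can switch to T (-4 → 1). Not NE.
(B, Right): Player B can switch to Center (4 → 5). Not NE.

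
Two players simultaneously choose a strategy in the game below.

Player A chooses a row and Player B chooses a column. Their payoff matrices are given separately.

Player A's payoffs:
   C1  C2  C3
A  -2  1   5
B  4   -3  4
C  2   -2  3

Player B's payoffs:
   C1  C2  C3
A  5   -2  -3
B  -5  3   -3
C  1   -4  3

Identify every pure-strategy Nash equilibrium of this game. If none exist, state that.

Player A against C1: payoffs -2, 4, 2 → best response B.
Player A against C2: payoffs 1, -3, -2 → best response A.
Player A against C3: payoffs 5, 4, 3 → best response A.
Player B against A: payoffs 5, -2, -3 → best response C1.
Player B against B: payoffs -5, 3, -3 → best response C2.
Player B against C: payoffs 1, -4, 3 → best response C3.
No profile is a mutual best response for all players.

This game has no pure Nash equilibrium.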